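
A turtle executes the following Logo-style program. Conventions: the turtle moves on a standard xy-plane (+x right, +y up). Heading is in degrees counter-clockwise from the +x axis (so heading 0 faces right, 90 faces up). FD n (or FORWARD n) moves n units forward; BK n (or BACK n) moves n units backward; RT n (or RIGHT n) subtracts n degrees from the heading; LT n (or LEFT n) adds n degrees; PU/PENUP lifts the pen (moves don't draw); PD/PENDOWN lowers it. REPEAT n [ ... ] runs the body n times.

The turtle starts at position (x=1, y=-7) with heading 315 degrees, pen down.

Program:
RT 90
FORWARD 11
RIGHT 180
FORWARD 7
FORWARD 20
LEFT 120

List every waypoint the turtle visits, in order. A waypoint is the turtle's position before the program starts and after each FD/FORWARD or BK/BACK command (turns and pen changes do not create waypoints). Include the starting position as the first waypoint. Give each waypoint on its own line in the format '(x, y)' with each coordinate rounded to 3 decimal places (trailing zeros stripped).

Answer: (1, -7)
(-6.778, -14.778)
(-1.828, -9.828)
(12.314, 4.314)

Derivation:
Executing turtle program step by step:
Start: pos=(1,-7), heading=315, pen down
RT 90: heading 315 -> 225
FD 11: (1,-7) -> (-6.778,-14.778) [heading=225, draw]
RT 180: heading 225 -> 45
FD 7: (-6.778,-14.778) -> (-1.828,-9.828) [heading=45, draw]
FD 20: (-1.828,-9.828) -> (12.314,4.314) [heading=45, draw]
LT 120: heading 45 -> 165
Final: pos=(12.314,4.314), heading=165, 3 segment(s) drawn
Waypoints (4 total):
(1, -7)
(-6.778, -14.778)
(-1.828, -9.828)
(12.314, 4.314)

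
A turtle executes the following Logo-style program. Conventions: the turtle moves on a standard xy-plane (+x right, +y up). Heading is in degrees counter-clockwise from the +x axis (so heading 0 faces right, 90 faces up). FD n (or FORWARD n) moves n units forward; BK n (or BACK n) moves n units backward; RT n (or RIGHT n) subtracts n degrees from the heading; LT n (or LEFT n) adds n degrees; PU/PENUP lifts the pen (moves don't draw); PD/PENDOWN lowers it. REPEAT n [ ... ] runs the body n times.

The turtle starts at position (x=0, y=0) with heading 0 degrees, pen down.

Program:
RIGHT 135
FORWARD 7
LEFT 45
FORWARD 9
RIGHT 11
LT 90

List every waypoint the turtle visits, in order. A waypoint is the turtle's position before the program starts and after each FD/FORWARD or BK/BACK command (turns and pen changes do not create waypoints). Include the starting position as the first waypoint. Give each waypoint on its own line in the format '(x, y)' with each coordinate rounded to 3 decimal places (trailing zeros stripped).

Executing turtle program step by step:
Start: pos=(0,0), heading=0, pen down
RT 135: heading 0 -> 225
FD 7: (0,0) -> (-4.95,-4.95) [heading=225, draw]
LT 45: heading 225 -> 270
FD 9: (-4.95,-4.95) -> (-4.95,-13.95) [heading=270, draw]
RT 11: heading 270 -> 259
LT 90: heading 259 -> 349
Final: pos=(-4.95,-13.95), heading=349, 2 segment(s) drawn
Waypoints (3 total):
(0, 0)
(-4.95, -4.95)
(-4.95, -13.95)

Answer: (0, 0)
(-4.95, -4.95)
(-4.95, -13.95)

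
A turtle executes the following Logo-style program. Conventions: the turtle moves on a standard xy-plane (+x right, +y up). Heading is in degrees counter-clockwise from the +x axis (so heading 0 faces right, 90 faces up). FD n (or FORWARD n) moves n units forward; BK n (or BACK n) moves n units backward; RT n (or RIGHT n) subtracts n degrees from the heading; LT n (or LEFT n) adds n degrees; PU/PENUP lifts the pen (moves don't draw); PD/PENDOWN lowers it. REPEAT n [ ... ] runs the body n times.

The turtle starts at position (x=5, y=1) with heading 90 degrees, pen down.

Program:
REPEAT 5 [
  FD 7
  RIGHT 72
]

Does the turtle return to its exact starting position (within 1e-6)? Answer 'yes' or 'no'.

Executing turtle program step by step:
Start: pos=(5,1), heading=90, pen down
REPEAT 5 [
  -- iteration 1/5 --
  FD 7: (5,1) -> (5,8) [heading=90, draw]
  RT 72: heading 90 -> 18
  -- iteration 2/5 --
  FD 7: (5,8) -> (11.657,10.163) [heading=18, draw]
  RT 72: heading 18 -> 306
  -- iteration 3/5 --
  FD 7: (11.657,10.163) -> (15.772,4.5) [heading=306, draw]
  RT 72: heading 306 -> 234
  -- iteration 4/5 --
  FD 7: (15.772,4.5) -> (11.657,-1.163) [heading=234, draw]
  RT 72: heading 234 -> 162
  -- iteration 5/5 --
  FD 7: (11.657,-1.163) -> (5,1) [heading=162, draw]
  RT 72: heading 162 -> 90
]
Final: pos=(5,1), heading=90, 5 segment(s) drawn

Start position: (5, 1)
Final position: (5, 1)
Distance = 0; < 1e-6 -> CLOSED

Answer: yes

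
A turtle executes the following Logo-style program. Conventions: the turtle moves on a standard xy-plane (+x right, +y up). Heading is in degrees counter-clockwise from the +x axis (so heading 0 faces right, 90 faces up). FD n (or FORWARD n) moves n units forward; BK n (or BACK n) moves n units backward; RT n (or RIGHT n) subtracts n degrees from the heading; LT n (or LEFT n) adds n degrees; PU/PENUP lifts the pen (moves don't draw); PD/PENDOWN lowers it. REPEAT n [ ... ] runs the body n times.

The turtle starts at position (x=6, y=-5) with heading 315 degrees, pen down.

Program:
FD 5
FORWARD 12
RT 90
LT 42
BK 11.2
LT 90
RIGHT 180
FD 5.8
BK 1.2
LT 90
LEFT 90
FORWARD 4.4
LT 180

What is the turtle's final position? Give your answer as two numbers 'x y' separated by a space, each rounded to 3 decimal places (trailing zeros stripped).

Executing turtle program step by step:
Start: pos=(6,-5), heading=315, pen down
FD 5: (6,-5) -> (9.536,-8.536) [heading=315, draw]
FD 12: (9.536,-8.536) -> (18.021,-17.021) [heading=315, draw]
RT 90: heading 315 -> 225
LT 42: heading 225 -> 267
BK 11.2: (18.021,-17.021) -> (18.607,-5.836) [heading=267, draw]
LT 90: heading 267 -> 357
RT 180: heading 357 -> 177
FD 5.8: (18.607,-5.836) -> (12.815,-5.533) [heading=177, draw]
BK 1.2: (12.815,-5.533) -> (14.013,-5.595) [heading=177, draw]
LT 90: heading 177 -> 267
LT 90: heading 267 -> 357
FD 4.4: (14.013,-5.595) -> (18.407,-5.826) [heading=357, draw]
LT 180: heading 357 -> 177
Final: pos=(18.407,-5.826), heading=177, 6 segment(s) drawn

Answer: 18.407 -5.826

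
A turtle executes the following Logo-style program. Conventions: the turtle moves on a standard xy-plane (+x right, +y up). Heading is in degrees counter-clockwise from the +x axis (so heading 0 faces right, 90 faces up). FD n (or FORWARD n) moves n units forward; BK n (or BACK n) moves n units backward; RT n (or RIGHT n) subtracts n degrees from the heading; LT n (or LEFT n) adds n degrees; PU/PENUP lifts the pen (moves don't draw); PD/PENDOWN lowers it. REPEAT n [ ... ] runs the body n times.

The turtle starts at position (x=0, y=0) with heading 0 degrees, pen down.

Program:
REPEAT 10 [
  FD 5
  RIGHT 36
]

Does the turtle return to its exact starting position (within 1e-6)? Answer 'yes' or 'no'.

Answer: yes

Derivation:
Executing turtle program step by step:
Start: pos=(0,0), heading=0, pen down
REPEAT 10 [
  -- iteration 1/10 --
  FD 5: (0,0) -> (5,0) [heading=0, draw]
  RT 36: heading 0 -> 324
  -- iteration 2/10 --
  FD 5: (5,0) -> (9.045,-2.939) [heading=324, draw]
  RT 36: heading 324 -> 288
  -- iteration 3/10 --
  FD 5: (9.045,-2.939) -> (10.59,-7.694) [heading=288, draw]
  RT 36: heading 288 -> 252
  -- iteration 4/10 --
  FD 5: (10.59,-7.694) -> (9.045,-12.449) [heading=252, draw]
  RT 36: heading 252 -> 216
  -- iteration 5/10 --
  FD 5: (9.045,-12.449) -> (5,-15.388) [heading=216, draw]
  RT 36: heading 216 -> 180
  -- iteration 6/10 --
  FD 5: (5,-15.388) -> (0,-15.388) [heading=180, draw]
  RT 36: heading 180 -> 144
  -- iteration 7/10 --
  FD 5: (0,-15.388) -> (-4.045,-12.449) [heading=144, draw]
  RT 36: heading 144 -> 108
  -- iteration 8/10 --
  FD 5: (-4.045,-12.449) -> (-5.59,-7.694) [heading=108, draw]
  RT 36: heading 108 -> 72
  -- iteration 9/10 --
  FD 5: (-5.59,-7.694) -> (-4.045,-2.939) [heading=72, draw]
  RT 36: heading 72 -> 36
  -- iteration 10/10 --
  FD 5: (-4.045,-2.939) -> (0,0) [heading=36, draw]
  RT 36: heading 36 -> 0
]
Final: pos=(0,0), heading=0, 10 segment(s) drawn

Start position: (0, 0)
Final position: (0, 0)
Distance = 0; < 1e-6 -> CLOSED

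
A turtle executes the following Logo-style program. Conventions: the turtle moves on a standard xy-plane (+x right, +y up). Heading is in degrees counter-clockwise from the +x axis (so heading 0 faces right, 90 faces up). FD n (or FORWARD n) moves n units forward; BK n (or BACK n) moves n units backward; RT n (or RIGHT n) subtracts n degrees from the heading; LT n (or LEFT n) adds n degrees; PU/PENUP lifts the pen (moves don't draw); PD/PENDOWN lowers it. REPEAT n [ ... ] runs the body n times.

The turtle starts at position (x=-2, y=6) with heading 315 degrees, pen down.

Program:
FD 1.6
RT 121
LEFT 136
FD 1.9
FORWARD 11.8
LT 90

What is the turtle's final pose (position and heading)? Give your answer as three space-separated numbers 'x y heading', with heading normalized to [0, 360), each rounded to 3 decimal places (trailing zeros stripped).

Answer: 10.996 -1.981 60

Derivation:
Executing turtle program step by step:
Start: pos=(-2,6), heading=315, pen down
FD 1.6: (-2,6) -> (-0.869,4.869) [heading=315, draw]
RT 121: heading 315 -> 194
LT 136: heading 194 -> 330
FD 1.9: (-0.869,4.869) -> (0.777,3.919) [heading=330, draw]
FD 11.8: (0.777,3.919) -> (10.996,-1.981) [heading=330, draw]
LT 90: heading 330 -> 60
Final: pos=(10.996,-1.981), heading=60, 3 segment(s) drawn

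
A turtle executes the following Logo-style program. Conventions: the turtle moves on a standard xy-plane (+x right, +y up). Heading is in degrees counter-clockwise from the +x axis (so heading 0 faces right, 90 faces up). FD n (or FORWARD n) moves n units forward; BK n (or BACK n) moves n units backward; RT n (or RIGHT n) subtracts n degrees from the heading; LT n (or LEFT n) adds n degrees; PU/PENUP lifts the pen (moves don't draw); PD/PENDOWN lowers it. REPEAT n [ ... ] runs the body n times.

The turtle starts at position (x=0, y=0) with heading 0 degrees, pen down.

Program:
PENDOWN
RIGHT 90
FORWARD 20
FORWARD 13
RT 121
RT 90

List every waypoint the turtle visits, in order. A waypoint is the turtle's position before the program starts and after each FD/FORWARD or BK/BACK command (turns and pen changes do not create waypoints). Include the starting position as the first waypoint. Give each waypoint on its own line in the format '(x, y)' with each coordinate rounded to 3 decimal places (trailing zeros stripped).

Executing turtle program step by step:
Start: pos=(0,0), heading=0, pen down
PD: pen down
RT 90: heading 0 -> 270
FD 20: (0,0) -> (0,-20) [heading=270, draw]
FD 13: (0,-20) -> (0,-33) [heading=270, draw]
RT 121: heading 270 -> 149
RT 90: heading 149 -> 59
Final: pos=(0,-33), heading=59, 2 segment(s) drawn
Waypoints (3 total):
(0, 0)
(0, -20)
(0, -33)

Answer: (0, 0)
(0, -20)
(0, -33)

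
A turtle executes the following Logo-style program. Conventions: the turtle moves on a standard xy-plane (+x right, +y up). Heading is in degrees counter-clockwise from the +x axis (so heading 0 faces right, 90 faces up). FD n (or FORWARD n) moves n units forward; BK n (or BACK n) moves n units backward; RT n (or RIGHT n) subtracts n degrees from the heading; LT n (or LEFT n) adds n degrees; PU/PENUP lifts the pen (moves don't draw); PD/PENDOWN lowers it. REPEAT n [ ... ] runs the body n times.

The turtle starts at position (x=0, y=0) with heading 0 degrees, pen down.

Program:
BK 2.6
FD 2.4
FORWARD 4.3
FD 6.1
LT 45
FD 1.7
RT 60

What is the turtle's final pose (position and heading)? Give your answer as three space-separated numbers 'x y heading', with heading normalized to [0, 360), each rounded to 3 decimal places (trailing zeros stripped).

Executing turtle program step by step:
Start: pos=(0,0), heading=0, pen down
BK 2.6: (0,0) -> (-2.6,0) [heading=0, draw]
FD 2.4: (-2.6,0) -> (-0.2,0) [heading=0, draw]
FD 4.3: (-0.2,0) -> (4.1,0) [heading=0, draw]
FD 6.1: (4.1,0) -> (10.2,0) [heading=0, draw]
LT 45: heading 0 -> 45
FD 1.7: (10.2,0) -> (11.402,1.202) [heading=45, draw]
RT 60: heading 45 -> 345
Final: pos=(11.402,1.202), heading=345, 5 segment(s) drawn

Answer: 11.402 1.202 345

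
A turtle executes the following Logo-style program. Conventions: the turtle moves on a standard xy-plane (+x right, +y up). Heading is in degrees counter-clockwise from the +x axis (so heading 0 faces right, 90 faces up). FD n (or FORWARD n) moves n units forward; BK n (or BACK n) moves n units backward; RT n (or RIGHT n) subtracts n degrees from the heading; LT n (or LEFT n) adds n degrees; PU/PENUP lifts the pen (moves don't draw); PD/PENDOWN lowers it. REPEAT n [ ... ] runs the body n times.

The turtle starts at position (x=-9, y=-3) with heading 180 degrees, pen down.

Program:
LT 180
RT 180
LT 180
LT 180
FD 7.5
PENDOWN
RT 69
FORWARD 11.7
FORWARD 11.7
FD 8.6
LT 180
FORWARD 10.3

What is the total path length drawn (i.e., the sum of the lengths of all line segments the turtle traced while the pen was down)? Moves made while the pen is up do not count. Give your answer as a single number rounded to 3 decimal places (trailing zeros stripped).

Executing turtle program step by step:
Start: pos=(-9,-3), heading=180, pen down
LT 180: heading 180 -> 0
RT 180: heading 0 -> 180
LT 180: heading 180 -> 0
LT 180: heading 0 -> 180
FD 7.5: (-9,-3) -> (-16.5,-3) [heading=180, draw]
PD: pen down
RT 69: heading 180 -> 111
FD 11.7: (-16.5,-3) -> (-20.693,7.923) [heading=111, draw]
FD 11.7: (-20.693,7.923) -> (-24.886,18.846) [heading=111, draw]
FD 8.6: (-24.886,18.846) -> (-27.968,26.875) [heading=111, draw]
LT 180: heading 111 -> 291
FD 10.3: (-27.968,26.875) -> (-24.277,17.259) [heading=291, draw]
Final: pos=(-24.277,17.259), heading=291, 5 segment(s) drawn

Segment lengths:
  seg 1: (-9,-3) -> (-16.5,-3), length = 7.5
  seg 2: (-16.5,-3) -> (-20.693,7.923), length = 11.7
  seg 3: (-20.693,7.923) -> (-24.886,18.846), length = 11.7
  seg 4: (-24.886,18.846) -> (-27.968,26.875), length = 8.6
  seg 5: (-27.968,26.875) -> (-24.277,17.259), length = 10.3
Total = 49.8

Answer: 49.8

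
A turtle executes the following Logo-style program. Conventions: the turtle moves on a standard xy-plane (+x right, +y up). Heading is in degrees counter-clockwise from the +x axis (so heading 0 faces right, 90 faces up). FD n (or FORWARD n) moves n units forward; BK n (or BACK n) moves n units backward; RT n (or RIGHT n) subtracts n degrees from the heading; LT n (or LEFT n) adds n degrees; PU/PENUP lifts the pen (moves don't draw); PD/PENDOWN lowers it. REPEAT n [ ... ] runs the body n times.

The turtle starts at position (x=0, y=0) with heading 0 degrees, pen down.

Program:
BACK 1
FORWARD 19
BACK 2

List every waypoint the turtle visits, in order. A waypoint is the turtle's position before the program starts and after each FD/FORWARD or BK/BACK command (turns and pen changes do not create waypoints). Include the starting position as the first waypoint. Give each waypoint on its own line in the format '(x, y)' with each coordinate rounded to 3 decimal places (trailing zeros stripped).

Executing turtle program step by step:
Start: pos=(0,0), heading=0, pen down
BK 1: (0,0) -> (-1,0) [heading=0, draw]
FD 19: (-1,0) -> (18,0) [heading=0, draw]
BK 2: (18,0) -> (16,0) [heading=0, draw]
Final: pos=(16,0), heading=0, 3 segment(s) drawn
Waypoints (4 total):
(0, 0)
(-1, 0)
(18, 0)
(16, 0)

Answer: (0, 0)
(-1, 0)
(18, 0)
(16, 0)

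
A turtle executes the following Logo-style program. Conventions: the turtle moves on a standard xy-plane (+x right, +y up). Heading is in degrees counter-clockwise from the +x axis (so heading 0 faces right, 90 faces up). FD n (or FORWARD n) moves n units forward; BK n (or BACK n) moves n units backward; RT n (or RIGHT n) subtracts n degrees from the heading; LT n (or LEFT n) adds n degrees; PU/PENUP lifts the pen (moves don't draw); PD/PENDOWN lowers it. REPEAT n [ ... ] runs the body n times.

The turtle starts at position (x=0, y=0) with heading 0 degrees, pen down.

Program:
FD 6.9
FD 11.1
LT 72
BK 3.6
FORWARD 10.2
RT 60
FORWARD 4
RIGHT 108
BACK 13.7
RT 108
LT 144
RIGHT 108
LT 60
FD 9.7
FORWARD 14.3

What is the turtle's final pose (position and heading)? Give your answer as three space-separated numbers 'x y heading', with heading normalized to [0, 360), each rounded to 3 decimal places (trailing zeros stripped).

Answer: 17.968 -2.092 252

Derivation:
Executing turtle program step by step:
Start: pos=(0,0), heading=0, pen down
FD 6.9: (0,0) -> (6.9,0) [heading=0, draw]
FD 11.1: (6.9,0) -> (18,0) [heading=0, draw]
LT 72: heading 0 -> 72
BK 3.6: (18,0) -> (16.888,-3.424) [heading=72, draw]
FD 10.2: (16.888,-3.424) -> (20.04,6.277) [heading=72, draw]
RT 60: heading 72 -> 12
FD 4: (20.04,6.277) -> (23.952,7.109) [heading=12, draw]
RT 108: heading 12 -> 264
BK 13.7: (23.952,7.109) -> (25.384,20.734) [heading=264, draw]
RT 108: heading 264 -> 156
LT 144: heading 156 -> 300
RT 108: heading 300 -> 192
LT 60: heading 192 -> 252
FD 9.7: (25.384,20.734) -> (22.387,11.508) [heading=252, draw]
FD 14.3: (22.387,11.508) -> (17.968,-2.092) [heading=252, draw]
Final: pos=(17.968,-2.092), heading=252, 8 segment(s) drawn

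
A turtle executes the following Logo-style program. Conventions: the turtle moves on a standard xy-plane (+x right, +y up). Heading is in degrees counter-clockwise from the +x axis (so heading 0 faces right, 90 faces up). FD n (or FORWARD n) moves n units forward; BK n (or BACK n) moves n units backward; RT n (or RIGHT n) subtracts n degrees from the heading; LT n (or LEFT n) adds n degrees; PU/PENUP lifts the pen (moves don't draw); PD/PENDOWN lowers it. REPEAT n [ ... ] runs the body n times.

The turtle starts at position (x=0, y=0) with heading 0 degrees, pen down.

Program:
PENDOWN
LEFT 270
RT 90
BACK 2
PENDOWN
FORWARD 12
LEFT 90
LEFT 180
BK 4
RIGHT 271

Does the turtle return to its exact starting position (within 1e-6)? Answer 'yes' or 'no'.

Answer: no

Derivation:
Executing turtle program step by step:
Start: pos=(0,0), heading=0, pen down
PD: pen down
LT 270: heading 0 -> 270
RT 90: heading 270 -> 180
BK 2: (0,0) -> (2,0) [heading=180, draw]
PD: pen down
FD 12: (2,0) -> (-10,0) [heading=180, draw]
LT 90: heading 180 -> 270
LT 180: heading 270 -> 90
BK 4: (-10,0) -> (-10,-4) [heading=90, draw]
RT 271: heading 90 -> 179
Final: pos=(-10,-4), heading=179, 3 segment(s) drawn

Start position: (0, 0)
Final position: (-10, -4)
Distance = 10.77; >= 1e-6 -> NOT closed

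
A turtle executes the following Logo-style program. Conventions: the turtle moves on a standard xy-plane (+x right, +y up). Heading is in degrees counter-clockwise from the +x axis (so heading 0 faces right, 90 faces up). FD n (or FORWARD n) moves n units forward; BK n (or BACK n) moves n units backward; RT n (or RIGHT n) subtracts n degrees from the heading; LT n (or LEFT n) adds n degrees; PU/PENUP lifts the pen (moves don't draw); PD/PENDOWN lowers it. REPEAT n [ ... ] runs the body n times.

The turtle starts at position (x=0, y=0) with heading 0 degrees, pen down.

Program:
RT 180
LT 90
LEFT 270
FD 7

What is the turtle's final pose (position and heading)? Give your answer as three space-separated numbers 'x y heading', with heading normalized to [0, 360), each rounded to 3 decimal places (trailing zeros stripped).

Answer: -7 0 180

Derivation:
Executing turtle program step by step:
Start: pos=(0,0), heading=0, pen down
RT 180: heading 0 -> 180
LT 90: heading 180 -> 270
LT 270: heading 270 -> 180
FD 7: (0,0) -> (-7,0) [heading=180, draw]
Final: pos=(-7,0), heading=180, 1 segment(s) drawn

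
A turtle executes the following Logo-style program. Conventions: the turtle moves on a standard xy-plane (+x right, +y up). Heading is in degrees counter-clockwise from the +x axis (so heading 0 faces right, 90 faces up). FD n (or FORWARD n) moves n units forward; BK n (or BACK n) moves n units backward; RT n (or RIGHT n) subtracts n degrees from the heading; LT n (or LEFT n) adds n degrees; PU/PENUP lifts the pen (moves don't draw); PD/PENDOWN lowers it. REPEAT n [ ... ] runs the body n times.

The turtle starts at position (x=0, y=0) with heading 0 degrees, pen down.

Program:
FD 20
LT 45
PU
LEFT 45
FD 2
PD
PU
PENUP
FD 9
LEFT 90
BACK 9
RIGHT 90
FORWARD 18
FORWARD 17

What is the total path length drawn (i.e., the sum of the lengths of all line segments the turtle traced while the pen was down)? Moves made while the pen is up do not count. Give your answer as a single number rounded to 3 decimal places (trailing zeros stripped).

Answer: 20

Derivation:
Executing turtle program step by step:
Start: pos=(0,0), heading=0, pen down
FD 20: (0,0) -> (20,0) [heading=0, draw]
LT 45: heading 0 -> 45
PU: pen up
LT 45: heading 45 -> 90
FD 2: (20,0) -> (20,2) [heading=90, move]
PD: pen down
PU: pen up
PU: pen up
FD 9: (20,2) -> (20,11) [heading=90, move]
LT 90: heading 90 -> 180
BK 9: (20,11) -> (29,11) [heading=180, move]
RT 90: heading 180 -> 90
FD 18: (29,11) -> (29,29) [heading=90, move]
FD 17: (29,29) -> (29,46) [heading=90, move]
Final: pos=(29,46), heading=90, 1 segment(s) drawn

Segment lengths:
  seg 1: (0,0) -> (20,0), length = 20
Total = 20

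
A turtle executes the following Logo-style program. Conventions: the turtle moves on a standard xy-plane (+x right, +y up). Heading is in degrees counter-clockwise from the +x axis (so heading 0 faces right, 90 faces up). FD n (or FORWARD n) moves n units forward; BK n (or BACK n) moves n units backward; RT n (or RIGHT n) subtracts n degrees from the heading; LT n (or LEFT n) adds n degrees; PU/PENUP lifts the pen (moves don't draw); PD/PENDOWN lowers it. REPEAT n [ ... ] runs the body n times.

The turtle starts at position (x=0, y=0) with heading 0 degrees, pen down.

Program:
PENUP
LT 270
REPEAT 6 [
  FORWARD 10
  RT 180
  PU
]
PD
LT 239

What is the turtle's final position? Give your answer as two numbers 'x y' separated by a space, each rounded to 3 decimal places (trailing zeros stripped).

Executing turtle program step by step:
Start: pos=(0,0), heading=0, pen down
PU: pen up
LT 270: heading 0 -> 270
REPEAT 6 [
  -- iteration 1/6 --
  FD 10: (0,0) -> (0,-10) [heading=270, move]
  RT 180: heading 270 -> 90
  PU: pen up
  -- iteration 2/6 --
  FD 10: (0,-10) -> (0,0) [heading=90, move]
  RT 180: heading 90 -> 270
  PU: pen up
  -- iteration 3/6 --
  FD 10: (0,0) -> (0,-10) [heading=270, move]
  RT 180: heading 270 -> 90
  PU: pen up
  -- iteration 4/6 --
  FD 10: (0,-10) -> (0,0) [heading=90, move]
  RT 180: heading 90 -> 270
  PU: pen up
  -- iteration 5/6 --
  FD 10: (0,0) -> (0,-10) [heading=270, move]
  RT 180: heading 270 -> 90
  PU: pen up
  -- iteration 6/6 --
  FD 10: (0,-10) -> (0,0) [heading=90, move]
  RT 180: heading 90 -> 270
  PU: pen up
]
PD: pen down
LT 239: heading 270 -> 149
Final: pos=(0,0), heading=149, 0 segment(s) drawn

Answer: 0 0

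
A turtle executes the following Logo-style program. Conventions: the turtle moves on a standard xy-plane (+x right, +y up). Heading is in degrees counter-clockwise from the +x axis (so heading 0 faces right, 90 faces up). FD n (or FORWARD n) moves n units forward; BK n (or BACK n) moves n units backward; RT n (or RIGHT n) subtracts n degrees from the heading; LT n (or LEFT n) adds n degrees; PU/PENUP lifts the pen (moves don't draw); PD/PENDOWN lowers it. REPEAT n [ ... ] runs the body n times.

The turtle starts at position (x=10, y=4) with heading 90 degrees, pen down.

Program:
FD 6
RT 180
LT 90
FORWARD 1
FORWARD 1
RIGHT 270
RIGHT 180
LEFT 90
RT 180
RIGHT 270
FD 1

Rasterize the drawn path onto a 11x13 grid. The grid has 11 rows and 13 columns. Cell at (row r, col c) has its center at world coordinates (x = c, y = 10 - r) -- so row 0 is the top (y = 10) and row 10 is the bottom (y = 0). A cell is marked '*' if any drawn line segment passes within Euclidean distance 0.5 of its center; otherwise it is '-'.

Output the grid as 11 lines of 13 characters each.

Answer: ----------***
----------*-*
----------*--
----------*--
----------*--
----------*--
----------*--
-------------
-------------
-------------
-------------

Derivation:
Segment 0: (10,4) -> (10,10)
Segment 1: (10,10) -> (11,10)
Segment 2: (11,10) -> (12,10)
Segment 3: (12,10) -> (12,9)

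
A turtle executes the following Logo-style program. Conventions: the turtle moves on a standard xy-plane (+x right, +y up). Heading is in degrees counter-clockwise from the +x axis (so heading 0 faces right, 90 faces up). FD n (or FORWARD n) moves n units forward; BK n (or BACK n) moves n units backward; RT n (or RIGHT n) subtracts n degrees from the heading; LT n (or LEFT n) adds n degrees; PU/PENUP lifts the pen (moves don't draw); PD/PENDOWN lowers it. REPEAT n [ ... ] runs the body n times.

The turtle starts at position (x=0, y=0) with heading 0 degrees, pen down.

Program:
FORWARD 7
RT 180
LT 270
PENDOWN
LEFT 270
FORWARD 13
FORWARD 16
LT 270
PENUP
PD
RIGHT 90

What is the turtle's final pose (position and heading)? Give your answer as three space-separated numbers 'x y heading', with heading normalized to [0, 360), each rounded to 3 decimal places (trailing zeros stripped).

Answer: 36 0 180

Derivation:
Executing turtle program step by step:
Start: pos=(0,0), heading=0, pen down
FD 7: (0,0) -> (7,0) [heading=0, draw]
RT 180: heading 0 -> 180
LT 270: heading 180 -> 90
PD: pen down
LT 270: heading 90 -> 0
FD 13: (7,0) -> (20,0) [heading=0, draw]
FD 16: (20,0) -> (36,0) [heading=0, draw]
LT 270: heading 0 -> 270
PU: pen up
PD: pen down
RT 90: heading 270 -> 180
Final: pos=(36,0), heading=180, 3 segment(s) drawn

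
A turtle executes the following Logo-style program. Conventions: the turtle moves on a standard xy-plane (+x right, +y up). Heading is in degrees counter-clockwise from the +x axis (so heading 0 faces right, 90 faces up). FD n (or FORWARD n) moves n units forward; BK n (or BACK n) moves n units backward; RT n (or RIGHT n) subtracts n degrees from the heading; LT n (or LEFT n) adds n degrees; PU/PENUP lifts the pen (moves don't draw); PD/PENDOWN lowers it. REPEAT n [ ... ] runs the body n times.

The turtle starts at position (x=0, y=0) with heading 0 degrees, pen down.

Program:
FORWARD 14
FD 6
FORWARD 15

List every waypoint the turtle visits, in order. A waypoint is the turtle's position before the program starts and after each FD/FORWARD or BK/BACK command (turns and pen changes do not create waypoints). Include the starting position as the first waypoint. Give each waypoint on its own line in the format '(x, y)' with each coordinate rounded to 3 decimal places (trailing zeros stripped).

Executing turtle program step by step:
Start: pos=(0,0), heading=0, pen down
FD 14: (0,0) -> (14,0) [heading=0, draw]
FD 6: (14,0) -> (20,0) [heading=0, draw]
FD 15: (20,0) -> (35,0) [heading=0, draw]
Final: pos=(35,0), heading=0, 3 segment(s) drawn
Waypoints (4 total):
(0, 0)
(14, 0)
(20, 0)
(35, 0)

Answer: (0, 0)
(14, 0)
(20, 0)
(35, 0)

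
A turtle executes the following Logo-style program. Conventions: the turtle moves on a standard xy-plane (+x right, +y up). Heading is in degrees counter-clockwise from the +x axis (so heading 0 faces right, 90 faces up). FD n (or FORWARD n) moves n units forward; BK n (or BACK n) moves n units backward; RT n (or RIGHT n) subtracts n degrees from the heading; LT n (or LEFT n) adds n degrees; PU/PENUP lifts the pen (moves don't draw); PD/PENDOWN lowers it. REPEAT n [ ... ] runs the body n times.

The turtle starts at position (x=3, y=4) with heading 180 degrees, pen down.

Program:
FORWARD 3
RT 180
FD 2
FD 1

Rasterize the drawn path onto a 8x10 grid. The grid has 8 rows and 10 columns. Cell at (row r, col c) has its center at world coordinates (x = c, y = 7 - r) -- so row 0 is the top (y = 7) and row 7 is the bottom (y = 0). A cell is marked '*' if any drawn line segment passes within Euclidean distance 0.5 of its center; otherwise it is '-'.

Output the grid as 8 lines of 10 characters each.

Segment 0: (3,4) -> (0,4)
Segment 1: (0,4) -> (2,4)
Segment 2: (2,4) -> (3,4)

Answer: ----------
----------
----------
****------
----------
----------
----------
----------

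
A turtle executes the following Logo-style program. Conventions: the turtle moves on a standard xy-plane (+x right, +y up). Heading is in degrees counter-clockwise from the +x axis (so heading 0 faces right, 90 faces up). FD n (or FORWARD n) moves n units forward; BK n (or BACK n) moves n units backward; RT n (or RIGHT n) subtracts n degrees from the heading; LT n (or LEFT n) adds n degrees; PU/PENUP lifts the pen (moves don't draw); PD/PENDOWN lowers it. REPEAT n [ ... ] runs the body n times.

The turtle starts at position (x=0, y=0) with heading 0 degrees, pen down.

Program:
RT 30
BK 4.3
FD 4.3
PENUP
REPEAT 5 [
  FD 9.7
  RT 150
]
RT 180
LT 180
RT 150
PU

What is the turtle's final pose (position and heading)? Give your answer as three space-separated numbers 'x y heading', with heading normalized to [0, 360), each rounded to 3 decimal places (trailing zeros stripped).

Answer: 2.251 1.3 150

Derivation:
Executing turtle program step by step:
Start: pos=(0,0), heading=0, pen down
RT 30: heading 0 -> 330
BK 4.3: (0,0) -> (-3.724,2.15) [heading=330, draw]
FD 4.3: (-3.724,2.15) -> (0,0) [heading=330, draw]
PU: pen up
REPEAT 5 [
  -- iteration 1/5 --
  FD 9.7: (0,0) -> (8.4,-4.85) [heading=330, move]
  RT 150: heading 330 -> 180
  -- iteration 2/5 --
  FD 9.7: (8.4,-4.85) -> (-1.3,-4.85) [heading=180, move]
  RT 150: heading 180 -> 30
  -- iteration 3/5 --
  FD 9.7: (-1.3,-4.85) -> (7.101,0) [heading=30, move]
  RT 150: heading 30 -> 240
  -- iteration 4/5 --
  FD 9.7: (7.101,0) -> (2.251,-8.4) [heading=240, move]
  RT 150: heading 240 -> 90
  -- iteration 5/5 --
  FD 9.7: (2.251,-8.4) -> (2.251,1.3) [heading=90, move]
  RT 150: heading 90 -> 300
]
RT 180: heading 300 -> 120
LT 180: heading 120 -> 300
RT 150: heading 300 -> 150
PU: pen up
Final: pos=(2.251,1.3), heading=150, 2 segment(s) drawn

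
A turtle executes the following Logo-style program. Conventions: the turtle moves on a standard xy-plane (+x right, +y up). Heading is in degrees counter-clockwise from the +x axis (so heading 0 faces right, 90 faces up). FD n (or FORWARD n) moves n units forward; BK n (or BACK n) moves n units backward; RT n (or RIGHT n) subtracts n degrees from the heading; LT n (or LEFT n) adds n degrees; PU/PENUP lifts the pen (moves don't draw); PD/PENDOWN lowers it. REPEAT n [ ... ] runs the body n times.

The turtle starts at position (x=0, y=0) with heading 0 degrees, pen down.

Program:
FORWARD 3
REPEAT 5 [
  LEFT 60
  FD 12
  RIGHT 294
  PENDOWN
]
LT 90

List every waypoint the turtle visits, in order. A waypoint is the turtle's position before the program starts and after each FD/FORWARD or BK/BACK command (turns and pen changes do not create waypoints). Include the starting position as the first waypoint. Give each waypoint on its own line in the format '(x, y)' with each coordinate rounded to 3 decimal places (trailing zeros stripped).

Answer: (0, 0)
(3, 0)
(9, 10.392)
(-2.934, 9.138)
(5.095, 0.22)
(7.59, 11.958)
(-3.372, 7.077)

Derivation:
Executing turtle program step by step:
Start: pos=(0,0), heading=0, pen down
FD 3: (0,0) -> (3,0) [heading=0, draw]
REPEAT 5 [
  -- iteration 1/5 --
  LT 60: heading 0 -> 60
  FD 12: (3,0) -> (9,10.392) [heading=60, draw]
  RT 294: heading 60 -> 126
  PD: pen down
  -- iteration 2/5 --
  LT 60: heading 126 -> 186
  FD 12: (9,10.392) -> (-2.934,9.138) [heading=186, draw]
  RT 294: heading 186 -> 252
  PD: pen down
  -- iteration 3/5 --
  LT 60: heading 252 -> 312
  FD 12: (-2.934,9.138) -> (5.095,0.22) [heading=312, draw]
  RT 294: heading 312 -> 18
  PD: pen down
  -- iteration 4/5 --
  LT 60: heading 18 -> 78
  FD 12: (5.095,0.22) -> (7.59,11.958) [heading=78, draw]
  RT 294: heading 78 -> 144
  PD: pen down
  -- iteration 5/5 --
  LT 60: heading 144 -> 204
  FD 12: (7.59,11.958) -> (-3.372,7.077) [heading=204, draw]
  RT 294: heading 204 -> 270
  PD: pen down
]
LT 90: heading 270 -> 0
Final: pos=(-3.372,7.077), heading=0, 6 segment(s) drawn
Waypoints (7 total):
(0, 0)
(3, 0)
(9, 10.392)
(-2.934, 9.138)
(5.095, 0.22)
(7.59, 11.958)
(-3.372, 7.077)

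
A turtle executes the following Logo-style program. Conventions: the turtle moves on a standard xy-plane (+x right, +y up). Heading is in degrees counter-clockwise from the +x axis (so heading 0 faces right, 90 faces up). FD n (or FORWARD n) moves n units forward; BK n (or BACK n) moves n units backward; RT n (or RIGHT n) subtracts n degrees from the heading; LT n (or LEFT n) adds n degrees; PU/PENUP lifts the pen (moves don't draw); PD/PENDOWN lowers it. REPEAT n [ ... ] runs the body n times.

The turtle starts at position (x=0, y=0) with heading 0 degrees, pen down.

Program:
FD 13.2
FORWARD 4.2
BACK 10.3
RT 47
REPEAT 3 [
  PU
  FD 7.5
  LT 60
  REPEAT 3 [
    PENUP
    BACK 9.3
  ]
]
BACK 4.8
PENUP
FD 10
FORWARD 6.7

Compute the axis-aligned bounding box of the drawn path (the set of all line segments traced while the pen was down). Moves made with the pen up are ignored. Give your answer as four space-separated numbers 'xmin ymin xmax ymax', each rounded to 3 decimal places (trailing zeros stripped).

Answer: 0 0 17.4 0

Derivation:
Executing turtle program step by step:
Start: pos=(0,0), heading=0, pen down
FD 13.2: (0,0) -> (13.2,0) [heading=0, draw]
FD 4.2: (13.2,0) -> (17.4,0) [heading=0, draw]
BK 10.3: (17.4,0) -> (7.1,0) [heading=0, draw]
RT 47: heading 0 -> 313
REPEAT 3 [
  -- iteration 1/3 --
  PU: pen up
  FD 7.5: (7.1,0) -> (12.215,-5.485) [heading=313, move]
  LT 60: heading 313 -> 13
  REPEAT 3 [
    -- iteration 1/3 --
    PU: pen up
    BK 9.3: (12.215,-5.485) -> (3.153,-7.577) [heading=13, move]
    -- iteration 2/3 --
    PU: pen up
    BK 9.3: (3.153,-7.577) -> (-5.908,-9.669) [heading=13, move]
    -- iteration 3/3 --
    PU: pen up
    BK 9.3: (-5.908,-9.669) -> (-14.97,-11.761) [heading=13, move]
  ]
  -- iteration 2/3 --
  PU: pen up
  FD 7.5: (-14.97,-11.761) -> (-7.662,-10.074) [heading=13, move]
  LT 60: heading 13 -> 73
  REPEAT 3 [
    -- iteration 1/3 --
    PU: pen up
    BK 9.3: (-7.662,-10.074) -> (-10.381,-18.968) [heading=73, move]
    -- iteration 2/3 --
    PU: pen up
    BK 9.3: (-10.381,-18.968) -> (-13.1,-27.861) [heading=73, move]
    -- iteration 3/3 --
    PU: pen up
    BK 9.3: (-13.1,-27.861) -> (-15.819,-36.755) [heading=73, move]
  ]
  -- iteration 3/3 --
  PU: pen up
  FD 7.5: (-15.819,-36.755) -> (-13.627,-29.583) [heading=73, move]
  LT 60: heading 73 -> 133
  REPEAT 3 [
    -- iteration 1/3 --
    PU: pen up
    BK 9.3: (-13.627,-29.583) -> (-7.284,-36.384) [heading=133, move]
    -- iteration 2/3 --
    PU: pen up
    BK 9.3: (-7.284,-36.384) -> (-0.941,-43.186) [heading=133, move]
    -- iteration 3/3 --
    PU: pen up
    BK 9.3: (-0.941,-43.186) -> (5.401,-49.988) [heading=133, move]
  ]
]
BK 4.8: (5.401,-49.988) -> (8.675,-53.498) [heading=133, move]
PU: pen up
FD 10: (8.675,-53.498) -> (1.855,-46.185) [heading=133, move]
FD 6.7: (1.855,-46.185) -> (-2.715,-41.284) [heading=133, move]
Final: pos=(-2.715,-41.284), heading=133, 3 segment(s) drawn

Segment endpoints: x in {0, 7.1, 13.2, 17.4}, y in {0}
xmin=0, ymin=0, xmax=17.4, ymax=0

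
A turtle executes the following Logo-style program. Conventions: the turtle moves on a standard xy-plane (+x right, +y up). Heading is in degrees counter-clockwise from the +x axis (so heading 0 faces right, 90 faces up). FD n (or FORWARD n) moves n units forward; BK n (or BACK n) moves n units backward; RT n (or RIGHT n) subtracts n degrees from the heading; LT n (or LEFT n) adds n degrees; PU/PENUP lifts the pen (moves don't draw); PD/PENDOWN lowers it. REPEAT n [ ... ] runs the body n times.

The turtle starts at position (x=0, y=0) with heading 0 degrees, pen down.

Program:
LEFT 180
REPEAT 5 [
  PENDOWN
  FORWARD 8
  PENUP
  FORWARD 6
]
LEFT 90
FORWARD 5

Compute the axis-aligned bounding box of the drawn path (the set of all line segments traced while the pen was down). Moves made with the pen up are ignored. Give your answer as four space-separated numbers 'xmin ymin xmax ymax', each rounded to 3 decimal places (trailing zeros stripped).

Answer: -64 0 0 0

Derivation:
Executing turtle program step by step:
Start: pos=(0,0), heading=0, pen down
LT 180: heading 0 -> 180
REPEAT 5 [
  -- iteration 1/5 --
  PD: pen down
  FD 8: (0,0) -> (-8,0) [heading=180, draw]
  PU: pen up
  FD 6: (-8,0) -> (-14,0) [heading=180, move]
  -- iteration 2/5 --
  PD: pen down
  FD 8: (-14,0) -> (-22,0) [heading=180, draw]
  PU: pen up
  FD 6: (-22,0) -> (-28,0) [heading=180, move]
  -- iteration 3/5 --
  PD: pen down
  FD 8: (-28,0) -> (-36,0) [heading=180, draw]
  PU: pen up
  FD 6: (-36,0) -> (-42,0) [heading=180, move]
  -- iteration 4/5 --
  PD: pen down
  FD 8: (-42,0) -> (-50,0) [heading=180, draw]
  PU: pen up
  FD 6: (-50,0) -> (-56,0) [heading=180, move]
  -- iteration 5/5 --
  PD: pen down
  FD 8: (-56,0) -> (-64,0) [heading=180, draw]
  PU: pen up
  FD 6: (-64,0) -> (-70,0) [heading=180, move]
]
LT 90: heading 180 -> 270
FD 5: (-70,0) -> (-70,-5) [heading=270, move]
Final: pos=(-70,-5), heading=270, 5 segment(s) drawn

Segment endpoints: x in {-64, -56, -50, -42, -36, -28, -22, -14, -8, 0}, y in {0, 0, 0, 0, 0, 0, 0, 0, 0, 0}
xmin=-64, ymin=0, xmax=0, ymax=0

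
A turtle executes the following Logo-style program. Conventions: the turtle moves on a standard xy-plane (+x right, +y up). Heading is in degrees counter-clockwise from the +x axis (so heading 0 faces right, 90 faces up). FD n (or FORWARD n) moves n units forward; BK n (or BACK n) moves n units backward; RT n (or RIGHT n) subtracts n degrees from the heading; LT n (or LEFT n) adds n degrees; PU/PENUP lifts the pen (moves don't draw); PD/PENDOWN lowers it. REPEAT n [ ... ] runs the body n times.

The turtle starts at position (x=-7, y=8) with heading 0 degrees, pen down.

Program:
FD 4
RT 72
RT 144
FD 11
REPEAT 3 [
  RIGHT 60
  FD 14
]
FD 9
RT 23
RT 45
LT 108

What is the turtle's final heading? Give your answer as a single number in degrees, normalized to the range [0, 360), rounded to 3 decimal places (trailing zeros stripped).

Executing turtle program step by step:
Start: pos=(-7,8), heading=0, pen down
FD 4: (-7,8) -> (-3,8) [heading=0, draw]
RT 72: heading 0 -> 288
RT 144: heading 288 -> 144
FD 11: (-3,8) -> (-11.899,14.466) [heading=144, draw]
REPEAT 3 [
  -- iteration 1/3 --
  RT 60: heading 144 -> 84
  FD 14: (-11.899,14.466) -> (-10.436,28.389) [heading=84, draw]
  -- iteration 2/3 --
  RT 60: heading 84 -> 24
  FD 14: (-10.436,28.389) -> (2.354,34.083) [heading=24, draw]
  -- iteration 3/3 --
  RT 60: heading 24 -> 324
  FD 14: (2.354,34.083) -> (13.68,25.854) [heading=324, draw]
]
FD 9: (13.68,25.854) -> (20.961,20.564) [heading=324, draw]
RT 23: heading 324 -> 301
RT 45: heading 301 -> 256
LT 108: heading 256 -> 4
Final: pos=(20.961,20.564), heading=4, 6 segment(s) drawn

Answer: 4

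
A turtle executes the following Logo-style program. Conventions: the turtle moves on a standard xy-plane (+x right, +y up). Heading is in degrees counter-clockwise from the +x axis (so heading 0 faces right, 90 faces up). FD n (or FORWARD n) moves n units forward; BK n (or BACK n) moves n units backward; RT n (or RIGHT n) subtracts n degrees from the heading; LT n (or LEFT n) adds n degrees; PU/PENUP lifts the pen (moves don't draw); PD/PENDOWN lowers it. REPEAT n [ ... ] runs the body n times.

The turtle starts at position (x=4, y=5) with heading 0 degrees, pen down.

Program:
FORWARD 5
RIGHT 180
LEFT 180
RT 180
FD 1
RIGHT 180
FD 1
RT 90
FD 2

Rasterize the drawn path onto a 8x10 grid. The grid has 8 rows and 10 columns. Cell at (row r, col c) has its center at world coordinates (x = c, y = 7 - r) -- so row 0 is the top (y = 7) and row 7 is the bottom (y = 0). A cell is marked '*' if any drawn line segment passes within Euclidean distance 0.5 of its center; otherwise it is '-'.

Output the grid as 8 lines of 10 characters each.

Segment 0: (4,5) -> (9,5)
Segment 1: (9,5) -> (8,5)
Segment 2: (8,5) -> (9,5)
Segment 3: (9,5) -> (9,3)

Answer: ----------
----------
----******
---------*
---------*
----------
----------
----------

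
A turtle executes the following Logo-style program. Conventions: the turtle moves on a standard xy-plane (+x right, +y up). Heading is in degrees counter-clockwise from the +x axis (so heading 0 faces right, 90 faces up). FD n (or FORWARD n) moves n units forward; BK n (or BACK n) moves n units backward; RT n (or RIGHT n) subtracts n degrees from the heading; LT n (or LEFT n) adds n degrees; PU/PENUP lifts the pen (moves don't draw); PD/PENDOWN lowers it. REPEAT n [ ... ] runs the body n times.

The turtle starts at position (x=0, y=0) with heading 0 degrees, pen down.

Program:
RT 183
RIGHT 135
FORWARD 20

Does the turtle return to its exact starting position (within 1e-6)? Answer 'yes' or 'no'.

Executing turtle program step by step:
Start: pos=(0,0), heading=0, pen down
RT 183: heading 0 -> 177
RT 135: heading 177 -> 42
FD 20: (0,0) -> (14.863,13.383) [heading=42, draw]
Final: pos=(14.863,13.383), heading=42, 1 segment(s) drawn

Start position: (0, 0)
Final position: (14.863, 13.383)
Distance = 20; >= 1e-6 -> NOT closed

Answer: no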